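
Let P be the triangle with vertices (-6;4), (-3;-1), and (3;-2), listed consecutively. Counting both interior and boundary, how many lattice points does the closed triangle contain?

The shoelace formula gives twice the area as |((-6)·(-1) − (-3)·4) + ((-3)·(-2) − 3·(-1)) + (3·4 − (-6)·(-2))| = 27, so the area is 13.5.
Along each edge there are gcd(|Δx|,|Δy|)+1 lattice points, so counting each shared vertex once the boundary has gcd(3,5) + gcd(6,1) + gcd(9,6) = 1+1+3 = 5.
Pick's theorem gives I = A − B/2 + 1 = 13.5 − 5/2 + 1 = 12, so the closed region contains I + B = 12 + 5 = 17 lattice points.

17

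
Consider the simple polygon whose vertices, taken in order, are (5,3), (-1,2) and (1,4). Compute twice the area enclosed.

10

Using the shoelace formula, 2A = |(5·2 − (-1)·3) + ((-1)·4 − 1·2) + (1·3 − 5·4)| = 10, so the area is 5.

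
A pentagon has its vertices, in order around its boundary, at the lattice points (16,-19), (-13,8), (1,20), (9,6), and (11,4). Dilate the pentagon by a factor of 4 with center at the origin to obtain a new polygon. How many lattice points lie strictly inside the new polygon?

6897

The shoelace formula gives twice the area as |[16·8 − (-13)·(-19)] + [(-13)·20 − 1·8] + [1·6 − 9·20] + [9·4 − 11·6] + [11·(-19) − 16·4]| = 864, so the area is 432.
Along each edge there are gcd(|Δx|,|Δy|)+1 lattice points, so counting each shared vertex once the boundary has gcd(29,27) + gcd(14,12) + gcd(8,14) + gcd(2,2) + gcd(5,23) = 1+2+2+2+1 = 8.
Scaling by 4 multiplies the area by 4² = 16 (so the new area is 6912) and multiplies the boundary lattice-point count by 4, giving 32.
By Pick's theorem, the interior count of the dilated polygon is 6912 − 32/2 + 1 = 6897.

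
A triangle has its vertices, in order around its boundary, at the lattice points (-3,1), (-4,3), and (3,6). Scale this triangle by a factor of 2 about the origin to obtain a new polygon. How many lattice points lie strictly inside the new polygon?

By the shoelace formula, twice the signed area is |[(-3)·3 − (-4)·1] + [(-4)·6 − 3·3] + [3·1 − (-3)·6]| = 17, so the area is 17/2.
Summing gcd(|Δx|,|Δy|) over the edges gives the boundary count: gcd(1,2) + gcd(7,3) + gcd(6,5) = 1+1+1 = 3.
Scaling by 2 multiplies the area by 2² = 4 (so the new area is 34) and multiplies the boundary lattice-point count by 2, giving 6.
By Pick's theorem, the interior count of the dilated polygon is 34 − 6/2 + 1 = 32.

32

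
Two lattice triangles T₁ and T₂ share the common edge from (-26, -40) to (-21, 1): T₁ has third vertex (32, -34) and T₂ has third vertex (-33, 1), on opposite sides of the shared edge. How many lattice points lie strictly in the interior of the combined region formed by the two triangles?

1413

The union is the simple quadrilateral with vertices (-26, -40), (32, -34), (-21, 1), (-33, 1) in order.
The shoelace formula gives twice the area as |((-26)·(-34) − 32·(-40)) + (32·1 − (-21)·(-34)) + ((-21)·1 − (-33)·1) + ((-33)·(-40) − (-26)·1)| = 2840, so the area is 1420.
The number of boundary lattice points is Σ gcd(|Δx|,|Δy|) = gcd(58,6) + gcd(53,35) + gcd(12,0) + gcd(7,41) = 2+1+12+1 = 16.
By Pick's theorem I = A − B/2 + 1 = 1420 − 16/2 + 1 = 1413.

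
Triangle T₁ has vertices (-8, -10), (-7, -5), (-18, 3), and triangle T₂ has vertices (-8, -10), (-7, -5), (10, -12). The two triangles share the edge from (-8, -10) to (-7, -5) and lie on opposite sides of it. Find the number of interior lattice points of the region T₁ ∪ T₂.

The union is the simple quadrilateral with vertices (-8, -10), (-18, 3), (-7, -5), (10, -12) in order.
The shoelace formula gives twice the area as |((-8)·3 − (-18)·(-10)) + ((-18)·(-5) − (-7)·3) + ((-7)·(-12) − 10·(-5)) + (10·(-10) − (-8)·(-12))| = 155, so the area is 77.5.
Along each edge there are gcd(|Δx|,|Δy|)+1 lattice points, so counting each shared vertex once the boundary has gcd(10,13) + gcd(11,8) + gcd(17,7) + gcd(18,2) = 1+1+1+2 = 5.
By Pick's theorem I = A − B/2 + 1 = 77.5 − 5/2 + 1 = 76.

76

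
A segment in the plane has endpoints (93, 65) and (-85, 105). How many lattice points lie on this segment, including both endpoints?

3

The number of lattice points on a segment between lattice points is gcd(|Δx|,|Δy|) + 1 = gcd(178,40) + 1 = 2 + 1 = 3.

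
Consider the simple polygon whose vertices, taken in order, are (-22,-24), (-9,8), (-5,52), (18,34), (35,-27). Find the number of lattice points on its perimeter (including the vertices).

10

Summing gcd(|Δx|,|Δy|) over the edges gives the boundary count: gcd(13,32) + gcd(4,44) + gcd(23,18) + gcd(17,61) + gcd(57,3) = 1+4+1+1+3 = 10.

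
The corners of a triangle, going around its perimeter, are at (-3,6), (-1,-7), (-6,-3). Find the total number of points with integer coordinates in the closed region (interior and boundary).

32

The shoelace formula gives twice the area as |((-3)·(-7) − (-1)·6) + ((-1)·(-3) − (-6)·(-7)) + ((-6)·6 − (-3)·(-3))| = 57, so the area is 28.5.
Along each edge there are gcd(|Δx|,|Δy|)+1 lattice points, so counting each shared vertex once the boundary has gcd(2,13) + gcd(5,4) + gcd(3,9) = 1+1+3 = 5.
Pick's theorem gives I = A − B/2 + 1 = 28.5 − 5/2 + 1 = 27, so the closed region contains I + B = 27 + 5 = 32 lattice points.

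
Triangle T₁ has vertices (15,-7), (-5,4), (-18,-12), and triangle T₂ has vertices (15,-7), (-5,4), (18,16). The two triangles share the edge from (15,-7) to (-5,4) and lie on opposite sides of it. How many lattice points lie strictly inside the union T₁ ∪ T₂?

477

The union is the simple quadrilateral with vertices (15,-7), (-18,-12), (-5,4), (18,16) in order.
By the shoelace formula, twice the signed area is |[15·(-12) − (-18)·(-7)] + [(-18)·4 − (-5)·(-12)] + [(-5)·16 − 18·4] + [18·(-7) − 15·16]| = 956, so the area is 478.
Summing gcd(|Δx|,|Δy|) over the edges gives the boundary count: gcd(33,5) + gcd(13,16) + gcd(23,12) + gcd(3,23) = 1+1+1+1 = 4.
By Pick's theorem I = A − B/2 + 1 = 478 − 4/2 + 1 = 477.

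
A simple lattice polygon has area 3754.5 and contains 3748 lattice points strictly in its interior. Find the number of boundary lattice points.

15

Pick's theorem gives A = I + B/2 − 1, so B = 2(A − I + 1) = 2(3754.5 − 3748 + 1) = 15.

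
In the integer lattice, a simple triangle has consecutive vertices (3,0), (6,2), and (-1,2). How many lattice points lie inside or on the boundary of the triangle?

By the shoelace formula, twice the signed area is |(3·2 − 6·0) + (6·2 − (-1)·2) + ((-1)·0 − 3·2)| = 14, so the area is 7.
Along each edge there are gcd(|Δx|,|Δy|)+1 lattice points, so counting each shared vertex once the boundary has gcd(3,2) + gcd(7,0) + gcd(4,2) = 1+7+2 = 10.
Pick's theorem gives I = A − B/2 + 1 = 7 − 10/2 + 1 = 3, so the closed region contains I + B = 3 + 10 = 13 lattice points.

13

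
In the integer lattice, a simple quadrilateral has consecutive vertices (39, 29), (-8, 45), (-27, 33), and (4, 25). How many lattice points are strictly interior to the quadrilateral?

The shoelace formula gives twice the area as |[39·45 − (-8)·29] + [(-8)·33 − (-27)·45] + [(-27)·25 − 4·33] + [4·29 − 39·25]| = 1272, so the area is 636.
The number of boundary lattice points is Σ gcd(|Δx|,|Δy|) = gcd(47,16) + gcd(19,12) + gcd(31,8) + gcd(35,4) = 1+1+1+1 = 4.
By Pick's theorem A = I + B/2 − 1, so I = 636 − 4/2 + 1 = 635.

635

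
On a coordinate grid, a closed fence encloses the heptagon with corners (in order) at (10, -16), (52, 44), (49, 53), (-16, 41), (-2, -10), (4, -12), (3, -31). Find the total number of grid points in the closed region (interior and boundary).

2613

Using the shoelace formula, 2A = |[10·44 − 52·(-16)] + [52·53 − 49·44] + [49·41 − (-16)·53] + [(-16)·(-10) − (-2)·41] + [(-2)·(-12) − 4·(-10)] + [4·(-31) − 3·(-12)] + [3·(-16) − 10·(-31)]| = 5209, so the area is 5209/2.
Along each edge there are gcd(|Δx|,|Δy|)+1 lattice points, so counting each shared vertex once the boundary has gcd(42,60) + gcd(3,9) + gcd(65,12) + gcd(14,51) + gcd(6,2) + gcd(1,19) + gcd(7,15) = 6+3+1+1+2+1+1 = 15.
Pick's theorem gives I = A − B/2 + 1 = 5209/2 − 15/2 + 1 = 2598, so the closed region contains I + B = 2598 + 15 = 2613 lattice points.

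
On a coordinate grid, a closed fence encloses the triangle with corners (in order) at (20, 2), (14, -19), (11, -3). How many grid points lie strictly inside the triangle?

78

The shoelace formula gives twice the area as |(20·(-19) − 14·2) + (14·(-3) − 11·(-19)) + (11·2 − 20·(-3))| = 159, so the area is 79.5.
Along each edge there are gcd(|Δx|,|Δy|)+1 lattice points, so counting each shared vertex once the boundary has gcd(6,21) + gcd(3,16) + gcd(9,5) = 3+1+1 = 5.
By Pick's theorem A = I + B/2 − 1, so I = 79.5 − 5/2 + 1 = 78.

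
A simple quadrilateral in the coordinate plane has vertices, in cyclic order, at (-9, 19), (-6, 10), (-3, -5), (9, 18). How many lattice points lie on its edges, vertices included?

8

The number of boundary lattice points is Σ gcd(|Δx|,|Δy|) = gcd(3,9) + gcd(3,15) + gcd(12,23) + gcd(18,1) = 3+3+1+1 = 8.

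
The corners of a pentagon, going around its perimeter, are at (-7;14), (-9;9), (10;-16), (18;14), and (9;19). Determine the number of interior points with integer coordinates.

508

By the shoelace formula, twice the signed area is |[(-7)·9 − (-9)·14] + [(-9)·(-16) − 10·9] + [10·14 − 18·(-16)] + [18·19 − 9·14] + [9·14 − (-7)·19]| = 1020, so the area is 510.
Along each edge there are gcd(|Δx|,|Δy|)+1 lattice points, so counting each shared vertex once the boundary has gcd(2,5) + gcd(19,25) + gcd(8,30) + gcd(9,5) + gcd(16,5) = 1+1+2+1+1 = 6.
Pick's theorem gives I = A − B/2 + 1 = 510 − 6/2 + 1 = 508.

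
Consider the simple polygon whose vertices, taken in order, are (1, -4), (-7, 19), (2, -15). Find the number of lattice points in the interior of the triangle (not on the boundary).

By the shoelace formula, twice the signed area is |[1·19 − (-7)·(-4)] + [(-7)·(-15) − 2·19] + [2·(-4) − 1·(-15)]| = 65, so the area is 65/2.
The number of boundary lattice points is Σ gcd(|Δx|,|Δy|) = gcd(8,23) + gcd(9,34) + gcd(1,11) = 1+1+1 = 3.
By Pick's theorem A = I + B/2 − 1, so I = 65/2 − 3/2 + 1 = 32.

32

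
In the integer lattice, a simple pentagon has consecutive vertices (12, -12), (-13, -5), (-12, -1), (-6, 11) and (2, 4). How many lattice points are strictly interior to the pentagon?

255

The shoelace formula gives twice the area as |(12·(-5) − (-13)·(-12)) + ((-13)·(-1) − (-12)·(-5)) + ((-12)·11 − (-6)·(-1)) + ((-6)·4 − 2·11) + (2·(-12) − 12·4)| = 519, so the area is 259.5.
The number of boundary lattice points is Σ gcd(|Δx|,|Δy|) = gcd(25,7) + gcd(1,4) + gcd(6,12) + gcd(8,7) + gcd(10,16) = 1+1+6+1+2 = 11.
By Pick's theorem A = I + B/2 − 1, so I = 259.5 − 11/2 + 1 = 255.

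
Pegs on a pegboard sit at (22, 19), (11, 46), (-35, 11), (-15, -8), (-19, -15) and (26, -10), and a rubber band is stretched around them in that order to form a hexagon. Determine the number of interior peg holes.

2169

The shoelace formula gives twice the area as |(22·46 − 11·19) + (11·11 − (-35)·46) + ((-35)·(-8) − (-15)·11) + ((-15)·(-15) − (-19)·(-8)) + ((-19)·(-10) − 26·(-15)) + (26·19 − 22·(-10))| = 4346, so the area is 2173.
Along each edge there are gcd(|Δx|,|Δy|)+1 lattice points, so counting each shared vertex once the boundary has gcd(11,27) + gcd(46,35) + gcd(20,19) + gcd(4,7) + gcd(45,5) + gcd(4,29) = 1+1+1+1+5+1 = 10.
By Pick's theorem A = I + B/2 − 1, so I = 2173 − 10/2 + 1 = 2169.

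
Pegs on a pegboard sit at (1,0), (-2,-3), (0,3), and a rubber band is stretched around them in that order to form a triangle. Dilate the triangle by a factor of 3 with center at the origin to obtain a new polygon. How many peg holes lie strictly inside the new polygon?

46

The shoelace formula gives twice the area as |(1·(-3) − (-2)·0) + ((-2)·3 − 0·(-3)) + (0·0 − 1·3)| = 12, so the area is 6.
The number of boundary lattice points is Σ gcd(|Δx|,|Δy|) = gcd(3,3) + gcd(2,6) + gcd(1,3) = 3+2+1 = 6.
Scaling by 3 multiplies the area by 3² = 9 (so the new area is 54) and multiplies the boundary lattice-point count by 3, giving 18.
By Pick's theorem, the interior count of the dilated polygon is 54 − 18/2 + 1 = 46.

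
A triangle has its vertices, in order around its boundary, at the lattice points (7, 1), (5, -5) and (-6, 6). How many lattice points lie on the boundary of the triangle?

Summing gcd(|Δx|,|Δy|) over the edges gives the boundary count: gcd(2,6) + gcd(11,11) + gcd(13,5) = 2+11+1 = 14.

14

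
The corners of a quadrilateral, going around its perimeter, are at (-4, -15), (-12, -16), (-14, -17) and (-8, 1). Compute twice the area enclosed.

162

The shoelace formula gives twice the area as |[(-4)·(-16) − (-12)·(-15)] + [(-12)·(-17) − (-14)·(-16)] + [(-14)·1 − (-8)·(-17)] + [(-8)·(-15) − (-4)·1]| = 162, so the area is 81.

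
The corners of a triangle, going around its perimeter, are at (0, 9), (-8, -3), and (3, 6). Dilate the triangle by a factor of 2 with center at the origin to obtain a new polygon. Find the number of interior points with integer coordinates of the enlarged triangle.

113

Using the shoelace formula, 2A = |(0·(-3) − (-8)·9) + ((-8)·6 − 3·(-3)) + (3·9 − 0·6)| = 60, so the area is 30.
Summing gcd(|Δx|,|Δy|) over the edges gives the boundary count: gcd(8,12) + gcd(11,9) + gcd(3,3) = 4+1+3 = 8.
Scaling by 2 multiplies the area by 2² = 4 (so the new area is 120) and multiplies the boundary lattice-point count by 2, giving 16.
By Pick's theorem, the interior count of the dilated polygon is 120 − 16/2 + 1 = 113.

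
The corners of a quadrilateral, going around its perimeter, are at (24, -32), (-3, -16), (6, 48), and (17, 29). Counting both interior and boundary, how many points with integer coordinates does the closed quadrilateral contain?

By the shoelace formula, twice the signed area is |[24·(-16) − (-3)·(-32)] + [(-3)·48 − 6·(-16)] + [6·29 − 17·48] + [17·(-32) − 24·29]| = 2410, so the area is 1205.
Summing gcd(|Δx|,|Δy|) over the edges gives the boundary count: gcd(27,16) + gcd(9,64) + gcd(11,19) + gcd(7,61) = 1+1+1+1 = 4.
Pick's theorem gives I = A − B/2 + 1 = 1205 − 4/2 + 1 = 1204, so the closed region contains I + B = 1204 + 4 = 1208 lattice points.

1208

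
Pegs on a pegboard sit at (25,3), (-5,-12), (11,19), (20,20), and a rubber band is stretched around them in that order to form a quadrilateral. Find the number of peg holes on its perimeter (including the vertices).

18

Along each edge there are gcd(|Δx|,|Δy|)+1 lattice points, so counting each shared vertex once the boundary has gcd(30,15) + gcd(16,31) + gcd(9,1) + gcd(5,17) = 15+1+1+1 = 18.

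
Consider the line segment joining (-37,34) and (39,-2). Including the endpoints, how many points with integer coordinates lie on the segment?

5

The number of lattice points on a segment between lattice points is gcd(|Δx|,|Δy|) + 1 = gcd(76,36) + 1 = 4 + 1 = 5.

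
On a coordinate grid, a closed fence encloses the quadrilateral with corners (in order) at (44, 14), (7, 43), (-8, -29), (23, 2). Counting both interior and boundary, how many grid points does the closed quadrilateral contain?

The shoelace formula gives twice the area as |[44·43 − 7·14] + [7·(-29) − (-8)·43] + [(-8)·2 − 23·(-29)] + [23·14 − 44·2]| = 2820, so the area is 1410.
Along each edge there are gcd(|Δx|,|Δy|)+1 lattice points, so counting each shared vertex once the boundary has gcd(37,29) + gcd(15,72) + gcd(31,31) + gcd(21,12) = 1+3+31+3 = 38.
Pick's theorem gives I = A − B/2 + 1 = 1410 − 38/2 + 1 = 1392, so the closed region contains I + B = 1392 + 38 = 1430 lattice points.

1430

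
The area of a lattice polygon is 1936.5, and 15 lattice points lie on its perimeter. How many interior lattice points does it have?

From Pick's theorem, I = A − B/2 + 1 = 1936.5 − 15/2 + 1 = 1930.

1930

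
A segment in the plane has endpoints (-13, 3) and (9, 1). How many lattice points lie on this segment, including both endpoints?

The number of lattice points on a segment between lattice points is gcd(|Δx|,|Δy|) + 1 = gcd(22,2) + 1 = 2 + 1 = 3.

3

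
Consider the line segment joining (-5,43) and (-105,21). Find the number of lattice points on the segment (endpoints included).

The number of lattice points on a segment between lattice points is gcd(|Δx|,|Δy|) + 1 = gcd(100,22) + 1 = 2 + 1 = 3.

3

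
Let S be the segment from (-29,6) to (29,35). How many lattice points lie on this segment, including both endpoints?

The number of lattice points on a segment between lattice points is gcd(|Δx|,|Δy|) + 1 = gcd(58,29) + 1 = 29 + 1 = 30.

30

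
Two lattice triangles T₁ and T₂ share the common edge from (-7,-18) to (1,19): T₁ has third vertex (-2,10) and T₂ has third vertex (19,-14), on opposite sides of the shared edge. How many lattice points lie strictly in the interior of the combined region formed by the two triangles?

The union is the simple quadrilateral with vertices (-7,-18), (-2,10), (1,19), (19,-14) in order.
By the shoelace formula, twice the signed area is |((-7)·10 − (-2)·(-18)) + ((-2)·19 − 1·10) + (1·(-14) − 19·19) + (19·(-18) − (-7)·(-14))| = 969, so the area is 969/2.
Along each edge there are gcd(|Δx|,|Δy|)+1 lattice points, so counting each shared vertex once the boundary has gcd(5,28) + gcd(3,9) + gcd(18,33) + gcd(26,4) = 1+3+3+2 = 9.
By Pick's theorem I = A − B/2 + 1 = 969/2 − 9/2 + 1 = 481.

481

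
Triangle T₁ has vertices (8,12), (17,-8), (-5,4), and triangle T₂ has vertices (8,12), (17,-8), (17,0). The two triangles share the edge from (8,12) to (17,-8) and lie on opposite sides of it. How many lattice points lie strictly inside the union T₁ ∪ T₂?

196

The union is the simple quadrilateral with vertices (8,12), (-5,4), (17,-8), (17,0) in order.
Using the shoelace formula, 2A = |[8·4 − (-5)·12] + [(-5)·(-8) − 17·4] + [17·0 − 17·(-8)] + [17·12 − 8·0]| = 404, so the area is 202.
The number of boundary lattice points is Σ gcd(|Δx|,|Δy|) = gcd(13,8) + gcd(22,12) + gcd(0,8) + gcd(9,12) = 1+2+8+3 = 14.
By Pick's theorem I = A − B/2 + 1 = 202 − 14/2 + 1 = 196.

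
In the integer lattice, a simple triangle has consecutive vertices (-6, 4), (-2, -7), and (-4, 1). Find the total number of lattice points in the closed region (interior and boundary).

8

The shoelace formula gives twice the area as |[(-6)·(-7) − (-2)·4] + [(-2)·1 − (-4)·(-7)] + [(-4)·4 − (-6)·1]| = 10, so the area is 5.
Along each edge there are gcd(|Δx|,|Δy|)+1 lattice points, so counting each shared vertex once the boundary has gcd(4,11) + gcd(2,8) + gcd(2,3) = 1+2+1 = 4.
Pick's theorem gives I = A − B/2 + 1 = 5 − 4/2 + 1 = 4, so the closed region contains I + B = 4 + 4 = 8 lattice points.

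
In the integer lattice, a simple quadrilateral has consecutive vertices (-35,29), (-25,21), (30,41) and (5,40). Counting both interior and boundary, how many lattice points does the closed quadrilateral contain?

By the shoelace formula, twice the signed area is |((-35)·21 − (-25)·29) + ((-25)·41 − 30·21) + (30·40 − 5·41) + (5·29 − (-35)·40)| = 875, so the area is 875/2.
Summing gcd(|Δx|,|Δy|) over the edges gives the boundary count: gcd(10,8) + gcd(55,20) + gcd(25,1) + gcd(40,11) = 2+5+1+1 = 9.
Pick's theorem gives I = A − B/2 + 1 = 875/2 − 9/2 + 1 = 434, so the closed region contains I + B = 434 + 9 = 443 lattice points.

443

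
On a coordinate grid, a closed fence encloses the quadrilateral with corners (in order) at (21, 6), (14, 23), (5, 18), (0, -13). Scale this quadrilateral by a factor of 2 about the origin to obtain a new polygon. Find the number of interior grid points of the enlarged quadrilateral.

1485

Using the shoelace formula, 2A = |[21·23 − 14·6] + [14·18 − 5·23] + [5·(-13) − 0·18] + [0·6 − 21·(-13)]| = 744, so the area is 372.
Along each edge there are gcd(|Δx|,|Δy|)+1 lattice points, so counting each shared vertex once the boundary has gcd(7,17) + gcd(9,5) + gcd(5,31) + gcd(21,19) = 1+1+1+1 = 4.
Scaling by 2 multiplies the area by 2² = 4 (so the new area is 1488) and multiplies the boundary lattice-point count by 2, giving 8.
By Pick's theorem, the interior count of the dilated polygon is 1488 − 8/2 + 1 = 1485.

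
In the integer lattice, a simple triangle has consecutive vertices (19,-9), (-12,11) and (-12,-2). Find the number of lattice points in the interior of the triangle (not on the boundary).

195

The shoelace formula gives twice the area as |[19·11 − (-12)·(-9)] + [(-12)·(-2) − (-12)·11] + [(-12)·(-9) − 19·(-2)]| = 403, so the area is 201.5.
The number of boundary lattice points is Σ gcd(|Δx|,|Δy|) = gcd(31,20) + gcd(0,13) + gcd(31,7) = 1+13+1 = 15.
By Pick's theorem A = I + B/2 − 1, so I = 201.5 − 15/2 + 1 = 195.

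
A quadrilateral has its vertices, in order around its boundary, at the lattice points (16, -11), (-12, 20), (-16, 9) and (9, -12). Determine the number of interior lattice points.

The shoelace formula gives twice the area as |[16·20 − (-12)·(-11)] + [(-12)·9 − (-16)·20] + [(-16)·(-12) − 9·9] + [9·(-11) − 16·(-12)]| = 604, so the area is 302.
Summing gcd(|Δx|,|Δy|) over the edges gives the boundary count: gcd(28,31) + gcd(4,11) + gcd(25,21) + gcd(7,1) = 1+1+1+1 = 4.
By Pick's theorem A = I + B/2 − 1, so I = 302 − 4/2 + 1 = 301.

301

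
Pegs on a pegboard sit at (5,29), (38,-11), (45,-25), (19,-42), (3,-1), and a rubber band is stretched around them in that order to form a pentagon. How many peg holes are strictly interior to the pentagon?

By the shoelace formula, twice the signed area is |(5·(-11) − 38·29) + (38·(-25) − 45·(-11)) + (45·(-42) − 19·(-25)) + (19·(-1) − 3·(-42)) + (3·29 − 5·(-1))| = 2828, so the area is 1414.
The number of boundary lattice points is Σ gcd(|Δx|,|Δy|) = gcd(33,40) + gcd(7,14) + gcd(26,17) + gcd(16,41) + gcd(2,30) = 1+7+1+1+2 = 12.
Pick's theorem gives I = A − B/2 + 1 = 1414 − 12/2 + 1 = 1409.

1409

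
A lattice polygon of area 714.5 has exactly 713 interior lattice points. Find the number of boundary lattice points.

5

Pick's theorem gives A = I + B/2 − 1, so B = 2(A − I + 1) = 2(714.5 − 713 + 1) = 5.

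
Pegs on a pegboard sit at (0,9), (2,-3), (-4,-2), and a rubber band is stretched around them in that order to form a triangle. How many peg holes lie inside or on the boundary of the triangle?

By the shoelace formula, twice the signed area is |(0·(-3) − 2·9) + (2·(-2) − (-4)·(-3)) + ((-4)·9 − 0·(-2))| = 70, so the area is 35.
Summing gcd(|Δx|,|Δy|) over the edges gives the boundary count: gcd(2,12) + gcd(6,1) + gcd(4,11) = 2+1+1 = 4.
Pick's theorem gives I = A − B/2 + 1 = 35 − 4/2 + 1 = 34, so the closed region contains I + B = 34 + 4 = 38 lattice points.

38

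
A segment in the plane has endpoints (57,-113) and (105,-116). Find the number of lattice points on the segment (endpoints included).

The number of lattice points on a segment between lattice points is gcd(|Δx|,|Δy|) + 1 = gcd(48,3) + 1 = 3 + 1 = 4.

4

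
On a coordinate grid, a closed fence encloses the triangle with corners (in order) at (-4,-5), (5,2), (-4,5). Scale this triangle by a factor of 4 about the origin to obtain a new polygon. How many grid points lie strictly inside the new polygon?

By the shoelace formula, twice the signed area is |((-4)·2 − 5·(-5)) + (5·5 − (-4)·2) + ((-4)·(-5) − (-4)·5)| = 90, so the area is 45.
Along each edge there are gcd(|Δx|,|Δy|)+1 lattice points, so counting each shared vertex once the boundary has gcd(9,7) + gcd(9,3) + gcd(0,10) = 1+3+10 = 14.
Scaling by 4 multiplies the area by 4² = 16 (so the new area is 720) and multiplies the boundary lattice-point count by 4, giving 56.
By Pick's theorem, the interior count of the dilated polygon is 720 − 56/2 + 1 = 693.

693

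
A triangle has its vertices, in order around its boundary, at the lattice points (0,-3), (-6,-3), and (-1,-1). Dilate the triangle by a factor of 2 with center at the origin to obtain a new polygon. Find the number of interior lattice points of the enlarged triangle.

The shoelace formula gives twice the area as |[0·(-3) − (-6)·(-3)] + [(-6)·(-1) − (-1)·(-3)] + [(-1)·(-3) − 0·(-1)]| = 12, so the area is 6.
The number of boundary lattice points is Σ gcd(|Δx|,|Δy|) = gcd(6,0) + gcd(5,2) + gcd(1,2) = 6+1+1 = 8.
Scaling by 2 multiplies the area by 2² = 4 (so the new area is 24) and multiplies the boundary lattice-point count by 2, giving 16.
By Pick's theorem, the interior count of the dilated polygon is 24 − 16/2 + 1 = 17.

17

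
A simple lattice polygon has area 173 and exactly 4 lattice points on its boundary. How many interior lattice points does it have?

Pick's theorem A = I + B/2 − 1 rearranges to I = A − B/2 + 1 = 173 − 4/2 + 1 = 172.

172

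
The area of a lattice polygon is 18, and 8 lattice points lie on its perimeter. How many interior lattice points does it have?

15

From Pick's theorem, I = A − B/2 + 1 = 18 − 8/2 + 1 = 15.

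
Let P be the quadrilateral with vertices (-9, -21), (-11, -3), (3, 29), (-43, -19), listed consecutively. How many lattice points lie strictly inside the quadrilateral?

By the shoelace formula, twice the signed area is |((-9)·(-3) − (-11)·(-21)) + ((-11)·29 − 3·(-3)) + (3·(-19) − (-43)·29) + ((-43)·(-21) − (-9)·(-19))| = 1408, so the area is 704.
Summing gcd(|Δx|,|Δy|) over the edges gives the boundary count: gcd(2,18) + gcd(14,32) + gcd(46,48) + gcd(34,2) = 2+2+2+2 = 8.
By Pick's theorem A = I + B/2 − 1, so I = 704 − 8/2 + 1 = 701.

701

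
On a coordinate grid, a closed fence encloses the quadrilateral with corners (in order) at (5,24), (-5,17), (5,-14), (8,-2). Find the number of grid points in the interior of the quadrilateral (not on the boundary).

245

The shoelace formula gives twice the area as |(5·17 − (-5)·24) + ((-5)·(-14) − 5·17) + (5·(-2) − 8·(-14)) + (8·24 − 5·(-2))| = 494, so the area is 247.
Along each edge there are gcd(|Δx|,|Δy|)+1 lattice points, so counting each shared vertex once the boundary has gcd(10,7) + gcd(10,31) + gcd(3,12) + gcd(3,26) = 1+1+3+1 = 6.
Pick's theorem gives I = A − B/2 + 1 = 247 − 6/2 + 1 = 245.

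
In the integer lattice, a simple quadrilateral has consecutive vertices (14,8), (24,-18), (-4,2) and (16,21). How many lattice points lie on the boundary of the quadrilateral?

8

The number of boundary lattice points is Σ gcd(|Δx|,|Δy|) = gcd(10,26) + gcd(28,20) + gcd(20,19) + gcd(2,13) = 2+4+1+1 = 8.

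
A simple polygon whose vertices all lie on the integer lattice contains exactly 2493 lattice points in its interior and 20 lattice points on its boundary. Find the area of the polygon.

2502

Pick's theorem states A = I + B/2 − 1, so A = 2493 + 20/2 − 1 = 2502.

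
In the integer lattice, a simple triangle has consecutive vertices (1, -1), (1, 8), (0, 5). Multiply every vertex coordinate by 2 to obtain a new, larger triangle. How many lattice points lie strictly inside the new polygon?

The shoelace formula gives twice the area as |[1·8 − 1·(-1)] + [1·5 − 0·8] + [0·(-1) − 1·5]| = 9, so the area is 4.5.
Summing gcd(|Δx|,|Δy|) over the edges gives the boundary count: gcd(0,9) + gcd(1,3) + gcd(1,6) = 9+1+1 = 11.
Scaling by 2 multiplies the area by 2² = 4 (so the new area is 18) and multiplies the boundary lattice-point count by 2, giving 22.
By Pick's theorem, the interior count of the dilated polygon is 18 − 22/2 + 1 = 8.

8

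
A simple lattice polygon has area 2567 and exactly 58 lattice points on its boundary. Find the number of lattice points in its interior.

Pick's theorem A = I + B/2 − 1 rearranges to I = A − B/2 + 1 = 2567 − 58/2 + 1 = 2539.

2539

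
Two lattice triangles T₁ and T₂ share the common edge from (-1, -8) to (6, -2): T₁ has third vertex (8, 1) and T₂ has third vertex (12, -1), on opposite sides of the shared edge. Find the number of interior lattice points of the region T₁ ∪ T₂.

14

The union is the simple quadrilateral with vertices (-1, -8), (8, 1), (6, -2), (12, -1) in order.
Using the shoelace formula, 2A = |[(-1)·1 − 8·(-8)] + [8·(-2) − 6·1] + [6·(-1) − 12·(-2)] + [12·(-8) − (-1)·(-1)]| = 38, so the area is 19.
Along each edge there are gcd(|Δx|,|Δy|)+1 lattice points, so counting each shared vertex once the boundary has gcd(9,9) + gcd(2,3) + gcd(6,1) + gcd(13,7) = 9+1+1+1 = 12.
By Pick's theorem I = A − B/2 + 1 = 19 − 12/2 + 1 = 14.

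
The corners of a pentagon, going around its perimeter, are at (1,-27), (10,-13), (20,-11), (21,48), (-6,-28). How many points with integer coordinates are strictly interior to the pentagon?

The shoelace formula gives twice the area as |[1·(-13) − 10·(-27)] + [10·(-11) − 20·(-13)] + [20·48 − 21·(-11)] + [21·(-28) − (-6)·48] + [(-6)·(-27) − 1·(-28)]| = 1488, so the area is 744.
Along each edge there are gcd(|Δx|,|Δy|)+1 lattice points, so counting each shared vertex once the boundary has gcd(9,14) + gcd(10,2) + gcd(1,59) + gcd(27,76) + gcd(7,1) = 1+2+1+1+1 = 6.
By Pick's theorem A = I + B/2 − 1, so I = 744 − 6/2 + 1 = 742.

742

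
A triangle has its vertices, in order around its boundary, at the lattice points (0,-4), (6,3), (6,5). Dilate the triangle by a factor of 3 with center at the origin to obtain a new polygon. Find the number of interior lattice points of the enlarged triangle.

Using the shoelace formula, 2A = |[0·3 − 6·(-4)] + [6·5 − 6·3] + [6·(-4) − 0·5]| = 12, so the area is 6.
Summing gcd(|Δx|,|Δy|) over the edges gives the boundary count: gcd(6,7) + gcd(0,2) + gcd(6,9) = 1+2+3 = 6.
Scaling by 3 multiplies the area by 3² = 9 (so the new area is 54) and multiplies the boundary lattice-point count by 3, giving 18.
By Pick's theorem, the interior count of the dilated polygon is 54 − 18/2 + 1 = 46.

46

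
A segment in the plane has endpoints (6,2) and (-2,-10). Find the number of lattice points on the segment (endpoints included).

The number of lattice points on a segment between lattice points is gcd(|Δx|,|Δy|) + 1 = gcd(8,12) + 1 = 4 + 1 = 5.

5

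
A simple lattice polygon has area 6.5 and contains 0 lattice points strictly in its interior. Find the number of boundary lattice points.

15

Pick's theorem gives A = I + B/2 − 1, so B = 2(A − I + 1) = 2(6.5 − 0 + 1) = 15.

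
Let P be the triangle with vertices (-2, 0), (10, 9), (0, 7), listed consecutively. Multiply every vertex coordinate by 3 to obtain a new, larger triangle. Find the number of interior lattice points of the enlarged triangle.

289

By the shoelace formula, twice the signed area is |[(-2)·9 − 10·0] + [10·7 − 0·9] + [0·0 − (-2)·7]| = 66, so the area is 33.
The number of boundary lattice points is Σ gcd(|Δx|,|Δy|) = gcd(12,9) + gcd(10,2) + gcd(2,7) = 3+2+1 = 6.
Scaling by 3 multiplies the area by 3² = 9 (so the new area is 297) and multiplies the boundary lattice-point count by 3, giving 18.
By Pick's theorem, the interior count of the dilated polygon is 297 − 18/2 + 1 = 289.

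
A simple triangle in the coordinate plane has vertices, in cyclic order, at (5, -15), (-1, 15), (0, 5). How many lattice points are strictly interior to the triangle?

The shoelace formula gives twice the area as |(5·15 − (-1)·(-15)) + ((-1)·5 − 0·15) + (0·(-15) − 5·5)| = 30, so the area is 15.
Summing gcd(|Δx|,|Δy|) over the edges gives the boundary count: gcd(6,30) + gcd(1,10) + gcd(5,20) = 6+1+5 = 12.
Pick's theorem gives I = A − B/2 + 1 = 15 − 12/2 + 1 = 10.

10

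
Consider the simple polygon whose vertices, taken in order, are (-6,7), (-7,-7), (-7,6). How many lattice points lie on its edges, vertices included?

15

The number of boundary lattice points is Σ gcd(|Δx|,|Δy|) = gcd(1,14) + gcd(0,13) + gcd(1,1) = 1+13+1 = 15.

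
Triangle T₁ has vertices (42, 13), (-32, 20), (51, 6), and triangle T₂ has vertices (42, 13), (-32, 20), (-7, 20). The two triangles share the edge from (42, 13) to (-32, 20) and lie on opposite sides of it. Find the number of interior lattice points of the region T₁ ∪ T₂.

The union is the simple quadrilateral with vertices (42, 13), (51, 6), (-32, 20), (-7, 20) in order.
Using the shoelace formula, 2A = |[42·6 − 51·13] + [51·20 − (-32)·6] + [(-32)·20 − (-7)·20] + [(-7)·13 − 42·20]| = 630, so the area is 315.
Summing gcd(|Δx|,|Δy|) over the edges gives the boundary count: gcd(9,7) + gcd(83,14) + gcd(25,0) + gcd(49,7) = 1+1+25+7 = 34.
By Pick's theorem I = A − B/2 + 1 = 315 − 34/2 + 1 = 299.

299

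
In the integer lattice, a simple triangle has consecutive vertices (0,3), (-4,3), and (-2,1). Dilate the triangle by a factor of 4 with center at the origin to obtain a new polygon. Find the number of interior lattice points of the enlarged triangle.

The shoelace formula gives twice the area as |[0·3 − (-4)·3] + [(-4)·1 − (-2)·3] + [(-2)·3 − 0·1]| = 8, so the area is 4.
Along each edge there are gcd(|Δx|,|Δy|)+1 lattice points, so counting each shared vertex once the boundary has gcd(4,0) + gcd(2,2) + gcd(2,2) = 4+2+2 = 8.
Scaling by 4 multiplies the area by 4² = 16 (so the new area is 64) and multiplies the boundary lattice-point count by 4, giving 32.
By Pick's theorem, the interior count of the dilated polygon is 64 − 32/2 + 1 = 49.

49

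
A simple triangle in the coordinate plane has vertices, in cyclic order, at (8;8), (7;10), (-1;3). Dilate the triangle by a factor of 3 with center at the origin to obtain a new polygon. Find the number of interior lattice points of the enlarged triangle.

Using the shoelace formula, 2A = |[8·10 − 7·8] + [7·3 − (-1)·10] + [(-1)·8 − 8·3]| = 23, so the area is 23/2.
The number of boundary lattice points is Σ gcd(|Δx|,|Δy|) = gcd(1,2) + gcd(8,7) + gcd(9,5) = 1+1+1 = 3.
Scaling by 3 multiplies the area by 3² = 9 (so the new area is 207/2) and multiplies the boundary lattice-point count by 3, giving 9.
By Pick's theorem, the interior count of the dilated polygon is 207/2 − 9/2 + 1 = 100.

100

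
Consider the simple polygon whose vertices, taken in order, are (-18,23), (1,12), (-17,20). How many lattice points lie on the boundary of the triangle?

Summing gcd(|Δx|,|Δy|) over the edges gives the boundary count: gcd(19,11) + gcd(18,8) + gcd(1,3) = 1+2+1 = 4.

4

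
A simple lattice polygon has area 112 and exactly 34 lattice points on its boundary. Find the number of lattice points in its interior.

96

Pick's theorem A = I + B/2 − 1 rearranges to I = A − B/2 + 1 = 112 − 34/2 + 1 = 96.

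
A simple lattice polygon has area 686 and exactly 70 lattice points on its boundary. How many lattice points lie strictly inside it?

Pick's theorem A = I + B/2 − 1 rearranges to I = A − B/2 + 1 = 686 − 70/2 + 1 = 652.

652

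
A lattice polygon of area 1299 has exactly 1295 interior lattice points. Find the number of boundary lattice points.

Pick's theorem gives A = I + B/2 − 1, so B = 2(A − I + 1) = 2(1299 − 1295 + 1) = 10.

10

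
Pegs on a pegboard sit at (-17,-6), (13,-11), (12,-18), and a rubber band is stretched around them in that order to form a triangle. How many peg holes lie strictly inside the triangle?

105

The shoelace formula gives twice the area as |((-17)·(-11) − 13·(-6)) + (13·(-18) − 12·(-11)) + (12·(-6) − (-17)·(-18))| = 215, so the area is 215/2.
The number of boundary lattice points is Σ gcd(|Δx|,|Δy|) = gcd(30,5) + gcd(1,7) + gcd(29,12) = 5+1+1 = 7.
Pick's theorem gives I = A − B/2 + 1 = 215/2 − 7/2 + 1 = 105.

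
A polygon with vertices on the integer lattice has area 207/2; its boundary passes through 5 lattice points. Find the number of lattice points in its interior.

102

From Pick's theorem, I = A − B/2 + 1 = 207/2 − 5/2 + 1 = 102.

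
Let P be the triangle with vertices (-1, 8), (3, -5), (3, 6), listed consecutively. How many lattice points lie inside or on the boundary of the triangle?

30

Using the shoelace formula, 2A = |[(-1)·(-5) − 3·8] + [3·6 − 3·(-5)] + [3·8 − (-1)·6]| = 44, so the area is 22.
Along each edge there are gcd(|Δx|,|Δy|)+1 lattice points, so counting each shared vertex once the boundary has gcd(4,13) + gcd(0,11) + gcd(4,2) = 1+11+2 = 14.
Pick's theorem gives I = A − B/2 + 1 = 22 − 14/2 + 1 = 16, so the closed region contains I + B = 16 + 14 = 30 lattice points.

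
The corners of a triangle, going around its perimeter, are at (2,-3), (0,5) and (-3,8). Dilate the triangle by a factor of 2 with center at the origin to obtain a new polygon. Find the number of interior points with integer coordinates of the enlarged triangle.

The shoelace formula gives twice the area as |(2·5 − 0·(-3)) + (0·8 − (-3)·5) + ((-3)·(-3) − 2·8)| = 18, so the area is 9.
Summing gcd(|Δx|,|Δy|) over the edges gives the boundary count: gcd(2,8) + gcd(3,3) + gcd(5,11) = 2+3+1 = 6.
Scaling by 2 multiplies the area by 2² = 4 (so the new area is 36) and multiplies the boundary lattice-point count by 2, giving 12.
By Pick's theorem, the interior count of the dilated polygon is 36 − 12/2 + 1 = 31.

31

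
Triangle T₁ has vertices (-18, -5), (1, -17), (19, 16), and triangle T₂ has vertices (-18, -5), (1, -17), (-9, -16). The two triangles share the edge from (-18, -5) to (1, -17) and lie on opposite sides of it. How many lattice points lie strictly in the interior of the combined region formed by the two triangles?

The union is the simple quadrilateral with vertices (-18, -5), (19, 16), (1, -17), (-9, -16) in order.
By the shoelace formula, twice the signed area is |((-18)·16 − 19·(-5)) + (19·(-17) − 1·16) + (1·(-16) − (-9)·(-17)) + ((-9)·(-5) − (-18)·(-16))| = 944, so the area is 472.
Along each edge there are gcd(|Δx|,|Δy|)+1 lattice points, so counting each shared vertex once the boundary has gcd(37,21) + gcd(18,33) + gcd(10,1) + gcd(9,11) = 1+3+1+1 = 6.
By Pick's theorem I = A − B/2 + 1 = 472 − 6/2 + 1 = 470.

470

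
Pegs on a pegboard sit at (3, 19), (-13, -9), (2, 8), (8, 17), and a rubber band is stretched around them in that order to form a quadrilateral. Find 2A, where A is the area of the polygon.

By the shoelace formula, twice the signed area is |[3·(-9) − (-13)·19] + [(-13)·8 − 2·(-9)] + [2·17 − 8·8] + [8·19 − 3·17]| = 205, so the area is 205/2.

205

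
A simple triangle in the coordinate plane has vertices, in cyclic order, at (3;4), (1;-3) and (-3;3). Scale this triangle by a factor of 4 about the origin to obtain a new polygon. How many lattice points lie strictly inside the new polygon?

By the shoelace formula, twice the signed area is |[3·(-3) − 1·4] + [1·3 − (-3)·(-3)] + [(-3)·4 − 3·3]| = 40, so the area is 20.
The number of boundary lattice points is Σ gcd(|Δx|,|Δy|) = gcd(2,7) + gcd(4,6) + gcd(6,1) = 1+2+1 = 4.
Scaling by 4 multiplies the area by 4² = 16 (so the new area is 320) and multiplies the boundary lattice-point count by 4, giving 16.
By Pick's theorem, the interior count of the dilated polygon is 320 − 16/2 + 1 = 313.

313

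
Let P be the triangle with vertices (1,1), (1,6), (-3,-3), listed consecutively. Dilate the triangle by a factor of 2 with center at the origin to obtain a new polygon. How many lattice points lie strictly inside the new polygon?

The shoelace formula gives twice the area as |[1·6 − 1·1] + [1·(-3) − (-3)·6] + [(-3)·1 − 1·(-3)]| = 20, so the area is 10.
The number of boundary lattice points is Σ gcd(|Δx|,|Δy|) = gcd(0,5) + gcd(4,9) + gcd(4,4) = 5+1+4 = 10.
Scaling by 2 multiplies the area by 2² = 4 (so the new area is 40) and multiplies the boundary lattice-point count by 2, giving 20.
By Pick's theorem, the interior count of the dilated polygon is 40 − 20/2 + 1 = 31.

31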